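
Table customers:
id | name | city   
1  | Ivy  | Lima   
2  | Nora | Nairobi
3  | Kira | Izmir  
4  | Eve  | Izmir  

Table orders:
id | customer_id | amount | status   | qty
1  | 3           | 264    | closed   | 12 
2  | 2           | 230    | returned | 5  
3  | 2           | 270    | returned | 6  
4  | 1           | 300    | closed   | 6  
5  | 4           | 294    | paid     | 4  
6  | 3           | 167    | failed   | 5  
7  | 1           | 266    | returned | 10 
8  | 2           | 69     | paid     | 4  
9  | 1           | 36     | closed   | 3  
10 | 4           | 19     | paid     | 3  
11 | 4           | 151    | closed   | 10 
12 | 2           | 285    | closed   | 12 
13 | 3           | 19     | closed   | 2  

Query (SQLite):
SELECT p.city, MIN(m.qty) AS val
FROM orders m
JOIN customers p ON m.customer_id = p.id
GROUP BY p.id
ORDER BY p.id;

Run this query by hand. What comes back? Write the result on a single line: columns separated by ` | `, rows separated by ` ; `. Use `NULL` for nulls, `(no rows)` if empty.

Lima | 3 ; Nairobi | 4 ; Izmir | 2 ; Izmir | 3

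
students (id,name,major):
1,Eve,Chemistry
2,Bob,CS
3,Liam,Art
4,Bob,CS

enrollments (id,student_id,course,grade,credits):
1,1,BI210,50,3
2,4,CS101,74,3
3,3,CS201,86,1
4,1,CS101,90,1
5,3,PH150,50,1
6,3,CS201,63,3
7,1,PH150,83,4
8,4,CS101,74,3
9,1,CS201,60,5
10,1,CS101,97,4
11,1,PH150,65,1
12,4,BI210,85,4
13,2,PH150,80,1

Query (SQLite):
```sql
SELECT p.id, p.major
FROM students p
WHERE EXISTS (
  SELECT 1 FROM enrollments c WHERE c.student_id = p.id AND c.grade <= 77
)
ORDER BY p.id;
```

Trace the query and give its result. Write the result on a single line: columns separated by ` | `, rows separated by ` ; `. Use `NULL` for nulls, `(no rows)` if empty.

For each students row, check whether any enrollments with matching student_id has grade <= 77.
Keep rows where that is true.

1 | Chemistry ; 3 | Art ; 4 | CS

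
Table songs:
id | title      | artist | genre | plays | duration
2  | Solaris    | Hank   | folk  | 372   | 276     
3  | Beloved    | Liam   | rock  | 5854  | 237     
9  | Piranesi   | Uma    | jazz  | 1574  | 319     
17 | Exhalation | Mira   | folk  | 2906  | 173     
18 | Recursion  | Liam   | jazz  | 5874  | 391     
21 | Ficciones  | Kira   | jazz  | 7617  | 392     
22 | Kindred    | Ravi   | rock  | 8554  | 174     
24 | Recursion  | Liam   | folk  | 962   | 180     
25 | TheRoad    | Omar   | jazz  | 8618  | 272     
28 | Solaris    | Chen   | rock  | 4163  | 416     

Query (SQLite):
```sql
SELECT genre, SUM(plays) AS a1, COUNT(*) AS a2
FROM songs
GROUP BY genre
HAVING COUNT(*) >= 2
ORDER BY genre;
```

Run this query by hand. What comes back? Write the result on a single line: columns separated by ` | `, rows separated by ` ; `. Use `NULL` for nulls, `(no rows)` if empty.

folk | 4240 | 3 ; jazz | 23683 | 4 ; rock | 18571 | 3

Group songs by genre.
Per group compute: SUM(plays), COUNT(*).
HAVING: drop groups with fewer than 2 rows.
  folk: ids {2, 17, 24} → SUM(plays)=4240, COUNT(*)=3
  jazz: ids {9, 18, 21, 25} → SUM(plays)=23683, COUNT(*)=4
  rock: ids {3, 22, 28} → SUM(plays)=18571, COUNT(*)=3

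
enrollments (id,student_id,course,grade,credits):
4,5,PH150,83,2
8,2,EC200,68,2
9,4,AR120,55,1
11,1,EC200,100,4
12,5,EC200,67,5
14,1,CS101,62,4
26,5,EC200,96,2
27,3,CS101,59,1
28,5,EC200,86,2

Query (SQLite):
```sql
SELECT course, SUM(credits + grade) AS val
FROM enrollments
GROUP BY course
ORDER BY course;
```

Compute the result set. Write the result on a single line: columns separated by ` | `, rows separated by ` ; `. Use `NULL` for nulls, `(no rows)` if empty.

AR120 | 56 ; CS101 | 126 ; EC200 | 432 ; PH150 | 85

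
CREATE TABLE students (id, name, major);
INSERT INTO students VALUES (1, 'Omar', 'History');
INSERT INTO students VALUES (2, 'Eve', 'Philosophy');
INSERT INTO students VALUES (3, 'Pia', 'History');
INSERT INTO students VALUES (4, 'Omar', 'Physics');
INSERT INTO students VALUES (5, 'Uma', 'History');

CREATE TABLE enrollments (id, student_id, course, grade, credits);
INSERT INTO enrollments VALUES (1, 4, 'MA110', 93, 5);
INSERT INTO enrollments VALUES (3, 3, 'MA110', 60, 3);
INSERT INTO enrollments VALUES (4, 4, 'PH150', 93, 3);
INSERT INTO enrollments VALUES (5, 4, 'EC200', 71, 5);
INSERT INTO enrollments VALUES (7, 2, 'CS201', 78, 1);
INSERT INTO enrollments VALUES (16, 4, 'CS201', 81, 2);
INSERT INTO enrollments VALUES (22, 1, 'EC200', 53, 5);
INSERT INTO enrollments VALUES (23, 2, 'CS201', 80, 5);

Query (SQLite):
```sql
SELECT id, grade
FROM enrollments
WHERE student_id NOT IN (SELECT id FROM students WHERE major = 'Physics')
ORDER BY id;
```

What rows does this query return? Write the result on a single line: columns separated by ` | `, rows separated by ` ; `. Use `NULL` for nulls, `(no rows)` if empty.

Inner query: students.id where major = 'Physics'.
Outer: keep enrollments rows whose student_id is not in that set.
Inner query → {4}

3 | 60 ; 7 | 78 ; 22 | 53 ; 23 | 80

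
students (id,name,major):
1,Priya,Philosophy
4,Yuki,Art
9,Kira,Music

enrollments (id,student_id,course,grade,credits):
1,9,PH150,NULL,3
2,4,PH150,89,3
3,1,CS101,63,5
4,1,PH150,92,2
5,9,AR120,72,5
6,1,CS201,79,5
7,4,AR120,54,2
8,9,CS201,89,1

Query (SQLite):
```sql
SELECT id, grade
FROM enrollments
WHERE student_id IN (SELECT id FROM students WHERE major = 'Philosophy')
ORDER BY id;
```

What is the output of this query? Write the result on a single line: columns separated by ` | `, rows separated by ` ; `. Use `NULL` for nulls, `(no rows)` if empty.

Inner query: students.id where major = 'Philosophy'.
Outer: keep enrollments rows whose student_id is in that set.
Inner query → {1}

3 | 63 ; 4 | 92 ; 6 | 79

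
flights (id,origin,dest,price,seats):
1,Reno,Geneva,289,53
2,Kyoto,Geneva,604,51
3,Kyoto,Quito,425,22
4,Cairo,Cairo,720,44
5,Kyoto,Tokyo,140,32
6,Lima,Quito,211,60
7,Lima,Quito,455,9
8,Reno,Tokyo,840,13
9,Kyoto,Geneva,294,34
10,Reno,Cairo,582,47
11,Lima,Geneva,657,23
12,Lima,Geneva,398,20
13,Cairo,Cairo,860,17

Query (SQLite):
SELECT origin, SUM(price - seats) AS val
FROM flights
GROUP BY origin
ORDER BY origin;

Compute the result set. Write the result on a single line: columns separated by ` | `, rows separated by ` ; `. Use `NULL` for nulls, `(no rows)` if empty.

For each row compute price - seats.
Group by origin; take SUM of the expression per group.
  Cairo: ids {4, 13} → SUM(price - seats)=1519
  Kyoto: ids {2, 3, 5, 9} → SUM(price - seats)=1324
  Lima: ids {6, 7, 11, 12} → SUM(price - seats)=1609
  Reno: ids {1, 8, 10} → SUM(price - seats)=1598

Cairo | 1519 ; Kyoto | 1324 ; Lima | 1609 ; Reno | 1598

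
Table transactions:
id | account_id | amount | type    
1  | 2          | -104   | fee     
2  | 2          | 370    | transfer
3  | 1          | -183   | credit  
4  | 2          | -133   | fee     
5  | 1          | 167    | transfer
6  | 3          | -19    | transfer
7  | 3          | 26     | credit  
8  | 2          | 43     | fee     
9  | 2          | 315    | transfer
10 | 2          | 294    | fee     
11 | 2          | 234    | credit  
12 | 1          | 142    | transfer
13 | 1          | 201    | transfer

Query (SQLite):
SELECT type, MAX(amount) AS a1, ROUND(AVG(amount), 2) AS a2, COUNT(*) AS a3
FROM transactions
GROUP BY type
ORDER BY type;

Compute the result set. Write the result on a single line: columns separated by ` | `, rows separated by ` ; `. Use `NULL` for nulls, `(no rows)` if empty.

credit | 234 | 25.67 | 3 ; fee | 294 | 25 | 4 ; transfer | 370 | 196 | 6

Group transactions by type.
Per group compute: MAX(amount), ROUND(AVG(amount), 2), COUNT(*).
  credit: ids {3, 7, 11} → MAX(amount)=234, ROUND(AVG(amount), 2)=25.67, COUNT(*)=3
  fee: ids {1, 4, 8, 10} → MAX(amount)=294, ROUND(AVG(amount), 2)=25, COUNT(*)=4
  transfer: ids {2, 5, 6, 9, 12, 13} → MAX(amount)=370, ROUND(AVG(amount), 2)=196, COUNT(*)=6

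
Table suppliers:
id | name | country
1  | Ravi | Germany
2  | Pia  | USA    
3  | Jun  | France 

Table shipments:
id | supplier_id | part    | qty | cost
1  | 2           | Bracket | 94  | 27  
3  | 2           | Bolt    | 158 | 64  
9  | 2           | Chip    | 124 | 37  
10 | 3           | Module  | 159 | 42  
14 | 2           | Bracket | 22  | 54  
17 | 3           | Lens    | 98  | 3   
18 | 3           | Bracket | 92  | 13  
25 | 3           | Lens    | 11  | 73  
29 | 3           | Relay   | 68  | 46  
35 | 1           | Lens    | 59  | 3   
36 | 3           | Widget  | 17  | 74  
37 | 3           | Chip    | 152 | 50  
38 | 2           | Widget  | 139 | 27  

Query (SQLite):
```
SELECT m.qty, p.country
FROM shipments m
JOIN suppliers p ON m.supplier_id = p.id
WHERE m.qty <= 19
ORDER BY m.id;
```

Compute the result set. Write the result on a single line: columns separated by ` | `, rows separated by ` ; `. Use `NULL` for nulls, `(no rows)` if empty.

11 | France ; 17 | France

Each shipments row matches the suppliers row where supplier_id = suppliers.id.
Then keep rows with m.qty <= 19.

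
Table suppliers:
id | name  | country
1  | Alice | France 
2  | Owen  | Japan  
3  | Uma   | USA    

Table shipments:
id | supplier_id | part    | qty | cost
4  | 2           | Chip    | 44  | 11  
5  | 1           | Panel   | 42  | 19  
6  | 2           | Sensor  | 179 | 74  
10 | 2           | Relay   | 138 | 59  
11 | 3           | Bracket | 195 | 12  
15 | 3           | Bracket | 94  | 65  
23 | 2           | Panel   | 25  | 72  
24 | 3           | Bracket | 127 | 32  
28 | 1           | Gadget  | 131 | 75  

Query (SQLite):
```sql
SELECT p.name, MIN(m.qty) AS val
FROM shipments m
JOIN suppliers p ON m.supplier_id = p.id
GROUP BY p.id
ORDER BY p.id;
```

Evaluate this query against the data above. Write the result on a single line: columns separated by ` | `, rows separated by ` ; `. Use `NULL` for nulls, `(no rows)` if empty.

Join each shipments row to its suppliers via supplier_id.
Group joined rows by suppliers.id; compute MIN(m.qty) per group.
  1: ids {5, 28} → MIN(m.qty)=42
  2: ids {4, 6, 10, 23} → MIN(m.qty)=25
  3: ids {11, 15, 24} → MIN(m.qty)=94

Alice | 42 ; Owen | 25 ; Uma | 94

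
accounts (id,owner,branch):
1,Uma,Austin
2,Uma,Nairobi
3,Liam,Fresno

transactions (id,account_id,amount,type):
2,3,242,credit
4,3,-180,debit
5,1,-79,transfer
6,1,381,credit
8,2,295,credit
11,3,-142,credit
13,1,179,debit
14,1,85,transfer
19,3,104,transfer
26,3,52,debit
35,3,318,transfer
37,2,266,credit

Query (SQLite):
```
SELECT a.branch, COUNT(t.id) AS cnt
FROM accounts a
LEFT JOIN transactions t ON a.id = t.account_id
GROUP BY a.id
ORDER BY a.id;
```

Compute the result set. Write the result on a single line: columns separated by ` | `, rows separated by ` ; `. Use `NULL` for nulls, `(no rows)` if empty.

Austin | 4 ; Nairobi | 2 ; Fresno | 6

LEFT JOIN keeps every accounts row; unmatched ones get NULL for transactions columns.
Group by accounts.id and compute COUNT(t.id). COUNT(col) of an all-NULL group is 0.
  1: ids {5, 6, 13, 14} → COUNT(t.id)=4
  2: ids {8, 37} → COUNT(t.id)=2
  3: ids {2, 4, 11, 19, 26, 35} → COUNT(t.id)=6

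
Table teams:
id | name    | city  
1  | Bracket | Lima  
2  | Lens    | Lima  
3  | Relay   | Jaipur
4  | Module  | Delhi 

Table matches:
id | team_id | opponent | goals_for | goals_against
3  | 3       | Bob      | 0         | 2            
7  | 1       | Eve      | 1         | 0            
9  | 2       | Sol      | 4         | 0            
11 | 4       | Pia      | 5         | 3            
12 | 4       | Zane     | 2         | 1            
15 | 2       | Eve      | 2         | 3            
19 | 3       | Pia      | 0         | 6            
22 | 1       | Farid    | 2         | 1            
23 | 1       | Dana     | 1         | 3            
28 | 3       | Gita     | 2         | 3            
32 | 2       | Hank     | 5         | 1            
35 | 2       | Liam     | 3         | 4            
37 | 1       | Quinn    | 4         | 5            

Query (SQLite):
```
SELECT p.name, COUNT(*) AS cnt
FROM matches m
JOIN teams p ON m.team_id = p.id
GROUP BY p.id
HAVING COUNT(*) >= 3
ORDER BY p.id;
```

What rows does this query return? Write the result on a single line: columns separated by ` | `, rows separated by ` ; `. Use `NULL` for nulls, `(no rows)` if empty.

Bracket | 4 ; Lens | 4 ; Relay | 3

Join each matches row to its teams via team_id.
Group joined rows by teams.id; compute COUNT(*) per group.
HAVING: keep groups with count ≥ 3.
  1: ids {7, 22, 23, 37} → COUNT(*)=4
  2: ids {9, 15, 32, 35} → COUNT(*)=4
  3: ids {3, 19, 28} → COUNT(*)=3
  4: ids {11, 12} → COUNT(*)=2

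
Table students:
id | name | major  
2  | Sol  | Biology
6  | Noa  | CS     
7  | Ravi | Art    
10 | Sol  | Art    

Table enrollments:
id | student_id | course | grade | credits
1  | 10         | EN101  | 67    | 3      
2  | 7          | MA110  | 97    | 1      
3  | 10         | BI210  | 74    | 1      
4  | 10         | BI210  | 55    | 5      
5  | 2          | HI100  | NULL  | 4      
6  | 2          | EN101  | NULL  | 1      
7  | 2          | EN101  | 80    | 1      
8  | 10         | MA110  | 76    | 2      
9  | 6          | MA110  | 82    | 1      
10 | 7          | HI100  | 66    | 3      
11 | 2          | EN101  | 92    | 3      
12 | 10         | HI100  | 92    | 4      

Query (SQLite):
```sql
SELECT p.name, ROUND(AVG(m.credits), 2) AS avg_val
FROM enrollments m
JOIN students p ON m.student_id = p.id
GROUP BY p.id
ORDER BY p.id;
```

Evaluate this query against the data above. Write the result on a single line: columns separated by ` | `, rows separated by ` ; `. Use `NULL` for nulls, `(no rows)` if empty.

Join each enrollments row to its students via student_id.
Group joined rows by students.id; compute ROUND(AVG(m.credits), 2) per group.
  2: ids {5, 6, 7, 11} → ROUND(AVG(m.credits), 2)=2.25
  6: ids {9} → ROUND(AVG(m.credits), 2)=1
  7: ids {2, 10} → ROUND(AVG(m.credits), 2)=2
  10: ids {1, 3, 4, 8, 12} → ROUND(AVG(m.credits), 2)=3

Sol | 2.25 ; Noa | 1 ; Ravi | 2 ; Sol | 3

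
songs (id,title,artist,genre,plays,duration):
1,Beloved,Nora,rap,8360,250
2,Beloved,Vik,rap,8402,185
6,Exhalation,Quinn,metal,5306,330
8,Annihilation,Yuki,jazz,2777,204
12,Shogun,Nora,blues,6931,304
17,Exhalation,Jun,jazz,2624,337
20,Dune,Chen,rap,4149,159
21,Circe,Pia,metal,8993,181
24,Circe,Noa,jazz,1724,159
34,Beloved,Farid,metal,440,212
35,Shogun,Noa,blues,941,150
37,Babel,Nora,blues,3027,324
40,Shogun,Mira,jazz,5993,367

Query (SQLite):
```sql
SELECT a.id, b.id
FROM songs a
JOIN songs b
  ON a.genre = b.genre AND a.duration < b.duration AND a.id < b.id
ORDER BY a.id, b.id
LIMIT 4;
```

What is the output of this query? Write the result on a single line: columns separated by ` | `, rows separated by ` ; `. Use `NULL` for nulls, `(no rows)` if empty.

8 | 17 ; 8 | 40 ; 12 | 37 ; 17 | 40

Pairs (a,b) with same genre, a.duration < b.duration, a.id < b.id.
genre groups: blues:{12,35,37} jazz:{8,17,24,40} metal:{6,21,34} rap:{1,2,20}
Ordered by (a.id, b.id); first 4.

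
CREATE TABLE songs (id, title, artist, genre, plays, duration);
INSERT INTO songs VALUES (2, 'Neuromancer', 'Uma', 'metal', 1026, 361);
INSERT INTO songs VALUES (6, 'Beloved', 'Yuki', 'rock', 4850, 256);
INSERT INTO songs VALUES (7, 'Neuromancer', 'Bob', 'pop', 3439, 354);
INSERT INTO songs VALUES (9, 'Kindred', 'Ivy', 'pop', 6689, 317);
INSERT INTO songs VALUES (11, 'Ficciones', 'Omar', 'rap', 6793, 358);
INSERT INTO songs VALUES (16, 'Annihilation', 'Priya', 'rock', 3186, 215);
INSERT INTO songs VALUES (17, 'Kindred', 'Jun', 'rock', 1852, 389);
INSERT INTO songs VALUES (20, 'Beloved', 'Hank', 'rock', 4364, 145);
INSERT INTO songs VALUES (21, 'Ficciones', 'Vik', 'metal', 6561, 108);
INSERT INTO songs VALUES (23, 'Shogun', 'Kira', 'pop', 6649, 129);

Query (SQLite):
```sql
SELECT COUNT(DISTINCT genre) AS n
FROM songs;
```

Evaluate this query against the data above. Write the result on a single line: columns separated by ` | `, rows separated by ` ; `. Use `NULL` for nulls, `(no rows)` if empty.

Count distinct non-NULL genre values.

4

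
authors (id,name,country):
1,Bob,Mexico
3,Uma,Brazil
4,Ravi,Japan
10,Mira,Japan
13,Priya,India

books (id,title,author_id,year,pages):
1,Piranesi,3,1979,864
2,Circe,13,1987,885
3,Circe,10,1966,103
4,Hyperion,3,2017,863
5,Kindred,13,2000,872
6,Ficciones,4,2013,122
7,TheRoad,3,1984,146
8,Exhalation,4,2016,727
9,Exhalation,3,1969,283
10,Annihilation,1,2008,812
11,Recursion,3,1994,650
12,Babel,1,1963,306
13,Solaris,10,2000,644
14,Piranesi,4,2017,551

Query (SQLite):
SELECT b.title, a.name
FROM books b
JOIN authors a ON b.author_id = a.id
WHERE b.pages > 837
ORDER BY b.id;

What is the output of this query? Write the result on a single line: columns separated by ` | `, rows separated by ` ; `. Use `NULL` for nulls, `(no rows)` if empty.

Each books row matches the authors row where author_id = authors.id.
Then keep rows with b.pages > 837.

Piranesi | Uma ; Circe | Priya ; Hyperion | Uma ; Kindred | Priya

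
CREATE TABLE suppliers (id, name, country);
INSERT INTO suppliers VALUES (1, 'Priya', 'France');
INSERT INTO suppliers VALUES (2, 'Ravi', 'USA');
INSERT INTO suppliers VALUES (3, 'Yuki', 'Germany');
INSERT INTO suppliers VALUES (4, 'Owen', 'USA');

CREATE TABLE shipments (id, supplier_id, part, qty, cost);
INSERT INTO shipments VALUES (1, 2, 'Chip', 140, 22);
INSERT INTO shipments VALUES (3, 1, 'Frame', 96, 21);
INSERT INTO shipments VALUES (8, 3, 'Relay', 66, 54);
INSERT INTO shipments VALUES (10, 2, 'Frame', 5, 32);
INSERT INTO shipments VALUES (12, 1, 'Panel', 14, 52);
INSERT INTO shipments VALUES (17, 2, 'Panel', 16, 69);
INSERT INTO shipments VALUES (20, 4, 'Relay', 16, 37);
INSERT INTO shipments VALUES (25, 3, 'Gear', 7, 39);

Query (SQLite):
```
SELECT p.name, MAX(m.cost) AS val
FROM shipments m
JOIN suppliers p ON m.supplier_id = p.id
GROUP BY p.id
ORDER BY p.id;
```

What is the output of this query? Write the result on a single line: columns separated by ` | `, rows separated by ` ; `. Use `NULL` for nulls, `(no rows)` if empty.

Join each shipments row to its suppliers via supplier_id.
Group joined rows by suppliers.id; compute MAX(m.cost) per group.
  1: ids {3, 12} → MAX(m.cost)=52
  2: ids {1, 10, 17} → MAX(m.cost)=69
  3: ids {8, 25} → MAX(m.cost)=54
  4: ids {20} → MAX(m.cost)=37

Priya | 52 ; Ravi | 69 ; Yuki | 54 ; Owen | 37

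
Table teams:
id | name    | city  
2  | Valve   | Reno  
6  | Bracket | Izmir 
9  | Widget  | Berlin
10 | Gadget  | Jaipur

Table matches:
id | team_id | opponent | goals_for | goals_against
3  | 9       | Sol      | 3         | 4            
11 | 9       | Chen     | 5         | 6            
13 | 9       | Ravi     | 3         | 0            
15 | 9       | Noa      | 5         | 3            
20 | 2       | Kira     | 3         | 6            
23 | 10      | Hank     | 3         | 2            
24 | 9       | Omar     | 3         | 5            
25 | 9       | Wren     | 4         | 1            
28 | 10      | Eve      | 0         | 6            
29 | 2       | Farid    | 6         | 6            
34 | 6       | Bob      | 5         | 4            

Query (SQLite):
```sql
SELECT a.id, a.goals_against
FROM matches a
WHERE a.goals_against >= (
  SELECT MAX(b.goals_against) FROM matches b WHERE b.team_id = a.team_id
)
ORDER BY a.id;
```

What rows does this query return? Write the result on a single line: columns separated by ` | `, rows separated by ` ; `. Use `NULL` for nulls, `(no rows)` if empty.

For each matches row a, compute MAX(goals_against) over rows sharing a.team_id.
Keep row a if a.goals_against >= that per-group MAX.
  team_id=2: MAX(goals_against) = 6
  team_id=6: MAX(goals_against) = 4
  team_id=9: MAX(goals_against) = 6
  team_id=10: MAX(goals_against) = 6

11 | 6 ; 20 | 6 ; 28 | 6 ; 29 | 6 ; 34 | 4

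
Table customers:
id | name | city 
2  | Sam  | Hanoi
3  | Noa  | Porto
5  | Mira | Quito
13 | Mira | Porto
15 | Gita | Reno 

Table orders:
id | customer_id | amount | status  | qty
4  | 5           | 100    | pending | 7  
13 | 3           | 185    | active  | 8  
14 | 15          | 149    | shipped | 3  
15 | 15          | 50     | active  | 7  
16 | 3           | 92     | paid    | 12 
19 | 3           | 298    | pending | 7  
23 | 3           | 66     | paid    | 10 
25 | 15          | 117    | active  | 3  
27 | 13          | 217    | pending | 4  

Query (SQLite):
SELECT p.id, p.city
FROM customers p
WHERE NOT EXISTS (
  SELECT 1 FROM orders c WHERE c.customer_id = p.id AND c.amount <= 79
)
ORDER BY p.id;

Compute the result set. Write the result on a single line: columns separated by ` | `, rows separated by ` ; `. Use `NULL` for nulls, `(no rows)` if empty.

For each customers row, check whether any orders with matching customer_id has amount <= 79.
Keep rows where that is false.

2 | Hanoi ; 5 | Quito ; 13 | Porto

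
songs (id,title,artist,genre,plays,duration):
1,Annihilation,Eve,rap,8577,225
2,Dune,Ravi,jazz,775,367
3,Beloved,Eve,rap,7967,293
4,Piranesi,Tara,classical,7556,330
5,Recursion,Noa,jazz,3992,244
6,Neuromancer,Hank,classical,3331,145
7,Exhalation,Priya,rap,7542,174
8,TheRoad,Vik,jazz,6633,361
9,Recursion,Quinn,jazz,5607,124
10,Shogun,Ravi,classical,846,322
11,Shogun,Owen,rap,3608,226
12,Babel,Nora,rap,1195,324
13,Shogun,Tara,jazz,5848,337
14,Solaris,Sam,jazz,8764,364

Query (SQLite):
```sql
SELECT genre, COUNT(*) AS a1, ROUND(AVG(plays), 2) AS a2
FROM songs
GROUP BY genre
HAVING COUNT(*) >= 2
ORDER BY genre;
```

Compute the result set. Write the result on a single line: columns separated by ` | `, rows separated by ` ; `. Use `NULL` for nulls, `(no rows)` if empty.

classical | 3 | 3911 ; jazz | 6 | 5269.83 ; rap | 5 | 5777.8

Group songs by genre.
Per group compute: COUNT(*), ROUND(AVG(plays), 2).
HAVING: drop groups with fewer than 2 rows.
  classical: ids {4, 6, 10} → COUNT(*)=3, ROUND(AVG(plays), 2)=3911
  jazz: ids {2, 5, 8, 9, 13, 14} → COUNT(*)=6, ROUND(AVG(plays), 2)=5269.83
  rap: ids {1, 3, 7, 11, 12} → COUNT(*)=5, ROUND(AVG(plays), 2)=5777.8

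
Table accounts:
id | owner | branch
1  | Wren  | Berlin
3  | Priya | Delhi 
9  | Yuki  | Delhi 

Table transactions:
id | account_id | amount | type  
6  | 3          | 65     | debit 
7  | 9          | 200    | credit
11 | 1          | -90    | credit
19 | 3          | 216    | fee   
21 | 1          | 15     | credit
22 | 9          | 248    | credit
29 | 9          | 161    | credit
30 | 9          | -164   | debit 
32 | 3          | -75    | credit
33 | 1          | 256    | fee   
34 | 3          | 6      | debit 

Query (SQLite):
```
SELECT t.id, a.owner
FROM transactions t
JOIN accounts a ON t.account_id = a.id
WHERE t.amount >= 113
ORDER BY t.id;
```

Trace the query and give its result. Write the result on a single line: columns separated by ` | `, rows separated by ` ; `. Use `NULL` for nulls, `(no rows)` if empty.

Each transactions row matches the accounts row where account_id = accounts.id.
Then keep rows with t.amount >= 113.

7 | Yuki ; 19 | Priya ; 22 | Yuki ; 29 | Yuki ; 33 | Wren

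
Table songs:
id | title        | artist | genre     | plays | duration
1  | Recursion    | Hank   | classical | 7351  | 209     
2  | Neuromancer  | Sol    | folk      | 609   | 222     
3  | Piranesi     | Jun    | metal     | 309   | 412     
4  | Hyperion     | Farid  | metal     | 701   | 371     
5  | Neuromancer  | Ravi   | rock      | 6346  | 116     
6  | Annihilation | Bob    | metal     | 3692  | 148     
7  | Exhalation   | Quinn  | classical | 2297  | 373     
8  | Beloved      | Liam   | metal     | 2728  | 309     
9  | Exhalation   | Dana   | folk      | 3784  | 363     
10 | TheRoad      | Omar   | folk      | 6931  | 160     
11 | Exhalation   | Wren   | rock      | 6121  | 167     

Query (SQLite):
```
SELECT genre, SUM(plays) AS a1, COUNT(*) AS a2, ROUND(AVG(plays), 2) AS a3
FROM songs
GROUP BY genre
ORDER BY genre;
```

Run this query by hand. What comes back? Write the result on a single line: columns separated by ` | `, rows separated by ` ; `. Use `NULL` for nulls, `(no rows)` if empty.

classical | 9648 | 2 | 4824 ; folk | 11324 | 3 | 3774.67 ; metal | 7430 | 4 | 1857.5 ; rock | 12467 | 2 | 6233.5

Group songs by genre.
Per group compute: SUM(plays), COUNT(*), ROUND(AVG(plays), 2).
  classical: ids {1, 7} → SUM(plays)=9648, COUNT(*)=2, ROUND(AVG(plays), 2)=4824
  folk: ids {2, 9, 10} → SUM(plays)=11324, COUNT(*)=3, ROUND(AVG(plays), 2)=3774.67
  metal: ids {3, 4, 6, 8} → SUM(plays)=7430, COUNT(*)=4, ROUND(AVG(plays), 2)=1857.5
  rock: ids {5, 11} → SUM(plays)=12467, COUNT(*)=2, ROUND(AVG(plays), 2)=6233.5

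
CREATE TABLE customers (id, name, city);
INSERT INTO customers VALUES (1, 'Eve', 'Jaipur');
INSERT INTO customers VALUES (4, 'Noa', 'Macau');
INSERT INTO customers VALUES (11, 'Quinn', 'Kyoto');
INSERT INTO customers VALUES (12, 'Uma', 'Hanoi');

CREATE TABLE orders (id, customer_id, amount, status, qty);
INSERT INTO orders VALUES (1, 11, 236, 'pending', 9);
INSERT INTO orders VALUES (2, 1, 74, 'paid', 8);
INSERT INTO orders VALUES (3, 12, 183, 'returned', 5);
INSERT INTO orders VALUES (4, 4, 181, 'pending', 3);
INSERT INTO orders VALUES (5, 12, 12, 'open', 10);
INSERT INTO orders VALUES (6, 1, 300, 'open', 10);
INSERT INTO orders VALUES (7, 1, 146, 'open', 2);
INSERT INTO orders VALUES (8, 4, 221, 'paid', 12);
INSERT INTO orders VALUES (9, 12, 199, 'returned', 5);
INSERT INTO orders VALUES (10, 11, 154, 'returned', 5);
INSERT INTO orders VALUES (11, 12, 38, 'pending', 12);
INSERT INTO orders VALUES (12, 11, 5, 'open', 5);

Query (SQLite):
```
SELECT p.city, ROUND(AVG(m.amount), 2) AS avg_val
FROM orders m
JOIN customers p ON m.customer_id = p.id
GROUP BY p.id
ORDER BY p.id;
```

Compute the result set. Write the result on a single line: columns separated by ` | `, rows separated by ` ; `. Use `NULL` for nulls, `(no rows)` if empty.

Join each orders row to its customers via customer_id.
Group joined rows by customers.id; compute ROUND(AVG(m.amount), 2) per group.
  1: ids {2, 6, 7} → ROUND(AVG(m.amount), 2)=173.33
  4: ids {4, 8} → ROUND(AVG(m.amount), 2)=201
  11: ids {1, 10, 12} → ROUND(AVG(m.amount), 2)=131.67
  12: ids {3, 5, 9, 11} → ROUND(AVG(m.amount), 2)=108

Jaipur | 173.33 ; Macau | 201 ; Kyoto | 131.67 ; Hanoi | 108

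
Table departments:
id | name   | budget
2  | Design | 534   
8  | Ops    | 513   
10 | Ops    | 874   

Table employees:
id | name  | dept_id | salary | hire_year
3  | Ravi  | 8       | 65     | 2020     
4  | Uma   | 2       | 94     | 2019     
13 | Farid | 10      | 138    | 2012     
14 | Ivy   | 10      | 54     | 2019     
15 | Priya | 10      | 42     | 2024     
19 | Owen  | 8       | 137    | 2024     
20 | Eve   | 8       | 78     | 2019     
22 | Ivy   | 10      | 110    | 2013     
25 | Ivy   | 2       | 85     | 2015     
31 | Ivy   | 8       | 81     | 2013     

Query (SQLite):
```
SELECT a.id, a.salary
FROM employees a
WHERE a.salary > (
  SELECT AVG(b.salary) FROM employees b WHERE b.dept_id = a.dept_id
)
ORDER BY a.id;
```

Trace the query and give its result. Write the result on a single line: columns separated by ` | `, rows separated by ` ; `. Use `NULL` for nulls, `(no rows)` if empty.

For each employees row a, compute AVG(salary) over rows sharing a.dept_id.
Keep row a if a.salary > that per-group AVG.
  dept_id=2: AVG(salary) = 89.5
  dept_id=8: AVG(salary) = 90.25
  dept_id=10: AVG(salary) = 86.0

4 | 94 ; 13 | 138 ; 19 | 137 ; 22 | 110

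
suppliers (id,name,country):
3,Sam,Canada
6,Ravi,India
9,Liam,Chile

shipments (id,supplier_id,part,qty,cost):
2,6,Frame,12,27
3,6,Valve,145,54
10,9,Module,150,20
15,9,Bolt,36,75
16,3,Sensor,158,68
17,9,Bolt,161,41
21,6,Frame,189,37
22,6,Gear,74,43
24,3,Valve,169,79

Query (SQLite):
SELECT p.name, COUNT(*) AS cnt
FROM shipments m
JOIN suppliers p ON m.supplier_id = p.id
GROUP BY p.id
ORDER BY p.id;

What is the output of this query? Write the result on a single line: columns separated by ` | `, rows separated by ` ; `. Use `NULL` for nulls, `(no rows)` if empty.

Sam | 2 ; Ravi | 4 ; Liam | 3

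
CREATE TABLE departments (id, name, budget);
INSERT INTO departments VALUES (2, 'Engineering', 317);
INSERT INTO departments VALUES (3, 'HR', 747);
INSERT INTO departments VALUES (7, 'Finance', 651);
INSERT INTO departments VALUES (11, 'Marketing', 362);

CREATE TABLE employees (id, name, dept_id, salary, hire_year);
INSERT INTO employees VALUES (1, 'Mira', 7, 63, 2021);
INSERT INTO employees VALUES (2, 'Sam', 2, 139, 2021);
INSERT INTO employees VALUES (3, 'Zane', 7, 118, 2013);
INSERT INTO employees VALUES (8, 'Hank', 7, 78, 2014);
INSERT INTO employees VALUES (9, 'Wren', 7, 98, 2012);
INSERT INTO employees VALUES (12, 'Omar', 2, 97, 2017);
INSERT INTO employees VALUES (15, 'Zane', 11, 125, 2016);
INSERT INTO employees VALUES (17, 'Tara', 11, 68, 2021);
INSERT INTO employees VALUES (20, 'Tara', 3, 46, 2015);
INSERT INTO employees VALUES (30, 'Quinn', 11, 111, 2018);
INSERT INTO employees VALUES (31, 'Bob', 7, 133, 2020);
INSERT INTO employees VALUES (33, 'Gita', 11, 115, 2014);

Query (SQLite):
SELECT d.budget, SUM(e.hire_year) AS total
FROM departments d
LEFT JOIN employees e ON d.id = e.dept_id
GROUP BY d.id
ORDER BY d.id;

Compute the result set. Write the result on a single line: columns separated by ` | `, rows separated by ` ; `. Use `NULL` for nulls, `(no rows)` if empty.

317 | 4038 ; 747 | 2015 ; 651 | 10080 ; 362 | 8069

LEFT JOIN keeps every departments row; unmatched ones get NULL for employees columns.
Group by departments.id and compute SUM(e.hire_year). SUM over an all-NULL group is NULL.
  2: ids {2, 12} → SUM(e.hire_year)=4038
  3: ids {20} → SUM(e.hire_year)=2015
  7: ids {1, 3, 8, 9, 31} → SUM(e.hire_year)=10080
  11: ids {15, 17, 30, 33} → SUM(e.hire_year)=8069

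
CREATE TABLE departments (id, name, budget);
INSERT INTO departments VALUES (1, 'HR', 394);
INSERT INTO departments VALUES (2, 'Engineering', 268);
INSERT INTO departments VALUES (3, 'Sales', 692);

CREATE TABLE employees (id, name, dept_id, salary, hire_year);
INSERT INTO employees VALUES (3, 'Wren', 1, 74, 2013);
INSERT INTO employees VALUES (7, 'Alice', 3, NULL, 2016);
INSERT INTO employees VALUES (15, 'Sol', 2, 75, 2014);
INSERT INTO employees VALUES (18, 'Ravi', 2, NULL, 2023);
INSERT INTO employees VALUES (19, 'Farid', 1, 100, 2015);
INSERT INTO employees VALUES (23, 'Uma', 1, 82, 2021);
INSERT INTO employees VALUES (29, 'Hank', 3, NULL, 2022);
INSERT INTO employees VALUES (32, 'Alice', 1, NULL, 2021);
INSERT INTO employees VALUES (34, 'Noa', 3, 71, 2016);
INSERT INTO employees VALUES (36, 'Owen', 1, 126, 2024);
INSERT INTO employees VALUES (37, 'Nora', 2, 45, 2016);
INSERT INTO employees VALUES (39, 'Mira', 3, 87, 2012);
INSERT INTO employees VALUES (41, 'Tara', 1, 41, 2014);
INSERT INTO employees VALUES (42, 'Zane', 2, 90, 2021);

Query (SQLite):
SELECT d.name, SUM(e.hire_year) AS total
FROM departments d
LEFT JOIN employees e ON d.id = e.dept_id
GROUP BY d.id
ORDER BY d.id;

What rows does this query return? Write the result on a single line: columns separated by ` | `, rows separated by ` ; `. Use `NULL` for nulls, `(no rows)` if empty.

HR | 12108 ; Engineering | 8074 ; Sales | 8066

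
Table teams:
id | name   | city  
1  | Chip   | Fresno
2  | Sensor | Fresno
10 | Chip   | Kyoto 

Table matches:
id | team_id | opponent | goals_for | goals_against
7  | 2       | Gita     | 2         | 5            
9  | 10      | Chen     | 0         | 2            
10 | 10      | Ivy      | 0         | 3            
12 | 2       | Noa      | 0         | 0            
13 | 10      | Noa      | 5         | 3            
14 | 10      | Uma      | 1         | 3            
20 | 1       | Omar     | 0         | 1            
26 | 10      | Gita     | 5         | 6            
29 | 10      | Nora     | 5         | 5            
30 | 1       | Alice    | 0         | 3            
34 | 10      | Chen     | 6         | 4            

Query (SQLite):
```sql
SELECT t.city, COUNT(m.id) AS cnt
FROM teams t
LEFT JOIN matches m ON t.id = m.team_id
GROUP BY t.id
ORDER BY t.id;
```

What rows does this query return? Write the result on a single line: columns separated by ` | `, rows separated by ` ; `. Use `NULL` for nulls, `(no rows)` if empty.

Fresno | 2 ; Fresno | 2 ; Kyoto | 7

LEFT JOIN keeps every teams row; unmatched ones get NULL for matches columns.
Group by teams.id and compute COUNT(m.id). COUNT(col) of an all-NULL group is 0.
  1: ids {20, 30} → COUNT(m.id)=2
  2: ids {7, 12} → COUNT(m.id)=2
  10: ids {9, 10, 13, 14, 26, 29, 34} → COUNT(m.id)=7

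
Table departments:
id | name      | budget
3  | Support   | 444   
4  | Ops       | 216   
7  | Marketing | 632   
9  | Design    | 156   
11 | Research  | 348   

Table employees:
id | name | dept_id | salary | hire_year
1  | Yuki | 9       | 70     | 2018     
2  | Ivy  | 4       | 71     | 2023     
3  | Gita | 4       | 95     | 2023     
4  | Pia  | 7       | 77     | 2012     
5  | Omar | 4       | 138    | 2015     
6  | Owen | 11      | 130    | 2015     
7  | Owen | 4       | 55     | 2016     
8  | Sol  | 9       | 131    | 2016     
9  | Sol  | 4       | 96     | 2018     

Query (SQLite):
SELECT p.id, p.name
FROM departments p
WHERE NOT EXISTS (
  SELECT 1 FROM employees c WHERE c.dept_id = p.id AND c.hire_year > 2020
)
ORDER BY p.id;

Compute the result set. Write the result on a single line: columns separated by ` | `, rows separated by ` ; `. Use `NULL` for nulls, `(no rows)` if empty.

For each departments row, check whether any employees with matching dept_id has hire_year > 2020.
Keep rows where that is false.

3 | Support ; 7 | Marketing ; 9 | Design ; 11 | Research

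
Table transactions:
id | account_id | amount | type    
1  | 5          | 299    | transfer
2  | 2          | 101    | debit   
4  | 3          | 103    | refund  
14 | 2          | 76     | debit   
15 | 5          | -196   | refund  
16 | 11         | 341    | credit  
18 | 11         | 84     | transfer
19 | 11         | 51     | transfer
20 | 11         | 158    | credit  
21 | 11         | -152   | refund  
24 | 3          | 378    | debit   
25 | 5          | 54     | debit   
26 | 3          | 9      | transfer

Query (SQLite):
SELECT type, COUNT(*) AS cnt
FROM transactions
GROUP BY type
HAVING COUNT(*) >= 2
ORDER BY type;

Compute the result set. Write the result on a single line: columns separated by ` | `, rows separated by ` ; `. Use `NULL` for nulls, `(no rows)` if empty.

credit | 2 ; debit | 4 ; refund | 3 ; transfer | 4

Partition transactions by type; compute COUNT(*) within each group.
HAVING: keep groups with count ≥ 2.
  credit: ids {16, 20} → COUNT(*)=2
  debit: ids {2, 14, 24, 25} → COUNT(*)=4
  refund: ids {4, 15, 21} → COUNT(*)=3
  transfer: ids {1, 18, 19, 26} → COUNT(*)=4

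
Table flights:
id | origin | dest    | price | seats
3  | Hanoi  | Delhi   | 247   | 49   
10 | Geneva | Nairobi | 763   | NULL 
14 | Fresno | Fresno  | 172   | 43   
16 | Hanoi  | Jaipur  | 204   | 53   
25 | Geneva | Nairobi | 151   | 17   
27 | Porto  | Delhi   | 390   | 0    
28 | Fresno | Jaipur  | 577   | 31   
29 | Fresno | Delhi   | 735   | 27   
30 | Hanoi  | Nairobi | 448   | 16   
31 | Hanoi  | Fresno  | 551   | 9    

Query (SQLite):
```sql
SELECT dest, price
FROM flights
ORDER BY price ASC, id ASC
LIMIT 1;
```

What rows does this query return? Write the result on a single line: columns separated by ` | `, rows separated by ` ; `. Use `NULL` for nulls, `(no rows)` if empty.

Nairobi | 151

Sort by price asc, tiebreak id asc: (151, id=25), (172, id=14), (204, id=16), (247, id=3) …. Take first 1.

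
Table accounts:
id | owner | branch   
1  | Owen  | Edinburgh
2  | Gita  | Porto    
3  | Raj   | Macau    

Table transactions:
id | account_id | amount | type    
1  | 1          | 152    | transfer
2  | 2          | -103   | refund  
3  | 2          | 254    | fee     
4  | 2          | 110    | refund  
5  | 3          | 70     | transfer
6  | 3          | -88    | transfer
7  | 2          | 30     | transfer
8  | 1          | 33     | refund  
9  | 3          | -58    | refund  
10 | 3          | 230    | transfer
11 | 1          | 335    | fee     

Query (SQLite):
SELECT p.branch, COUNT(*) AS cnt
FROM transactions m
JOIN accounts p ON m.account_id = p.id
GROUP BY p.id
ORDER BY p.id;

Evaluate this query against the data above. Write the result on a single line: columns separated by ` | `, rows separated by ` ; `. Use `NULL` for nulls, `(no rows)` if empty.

Join each transactions row to its accounts via account_id.
Group joined rows by accounts.id; compute COUNT(*) per group.
  1: ids {1, 8, 11} → COUNT(*)=3
  2: ids {2, 3, 4, 7} → COUNT(*)=4
  3: ids {5, 6, 9, 10} → COUNT(*)=4

Edinburgh | 3 ; Porto | 4 ; Macau | 4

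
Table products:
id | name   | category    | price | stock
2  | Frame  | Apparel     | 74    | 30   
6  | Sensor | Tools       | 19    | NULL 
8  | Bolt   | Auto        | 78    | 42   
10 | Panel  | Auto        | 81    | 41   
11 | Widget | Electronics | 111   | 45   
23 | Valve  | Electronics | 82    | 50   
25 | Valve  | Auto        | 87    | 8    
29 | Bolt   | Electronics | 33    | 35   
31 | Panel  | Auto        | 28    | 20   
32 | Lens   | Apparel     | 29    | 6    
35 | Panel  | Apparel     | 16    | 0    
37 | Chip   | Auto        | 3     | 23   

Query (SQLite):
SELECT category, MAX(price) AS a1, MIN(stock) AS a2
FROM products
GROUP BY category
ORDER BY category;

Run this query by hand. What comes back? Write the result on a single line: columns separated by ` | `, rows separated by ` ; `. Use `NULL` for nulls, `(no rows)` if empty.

Group products by category.
Per group compute: MAX(price), MIN(stock).
  Apparel: ids {2, 32, 35} → MAX(price)=74, MIN(stock)=0
  Auto: ids {8, 10, 25, 31, 37} → MAX(price)=87, MIN(stock)=8
  Electronics: ids {11, 23, 29} → MAX(price)=111, MIN(stock)=35
  Tools: ids {6} → MAX(price)=19, MIN(stock)=NULL

Apparel | 74 | 0 ; Auto | 87 | 8 ; Electronics | 111 | 35 ; Tools | 19 | NULL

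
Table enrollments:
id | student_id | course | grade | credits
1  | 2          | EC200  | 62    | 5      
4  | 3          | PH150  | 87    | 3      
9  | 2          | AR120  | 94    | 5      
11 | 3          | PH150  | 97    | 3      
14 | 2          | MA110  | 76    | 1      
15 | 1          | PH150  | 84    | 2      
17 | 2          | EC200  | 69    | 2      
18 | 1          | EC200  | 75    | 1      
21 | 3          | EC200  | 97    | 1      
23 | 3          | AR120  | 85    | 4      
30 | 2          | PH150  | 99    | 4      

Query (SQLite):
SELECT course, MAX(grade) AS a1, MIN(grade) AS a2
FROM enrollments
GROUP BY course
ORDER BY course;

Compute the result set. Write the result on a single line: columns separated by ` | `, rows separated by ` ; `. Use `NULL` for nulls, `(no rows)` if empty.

AR120 | 94 | 85 ; EC200 | 97 | 62 ; MA110 | 76 | 76 ; PH150 | 99 | 84

Group enrollments by course.
Per group compute: MAX(grade), MIN(grade).
  AR120: ids {9, 23} → MAX(grade)=94, MIN(grade)=85
  EC200: ids {1, 17, 18, 21} → MAX(grade)=97, MIN(grade)=62
  MA110: ids {14} → MAX(grade)=76, MIN(grade)=76
  PH150: ids {4, 11, 15, 30} → MAX(grade)=99, MIN(grade)=84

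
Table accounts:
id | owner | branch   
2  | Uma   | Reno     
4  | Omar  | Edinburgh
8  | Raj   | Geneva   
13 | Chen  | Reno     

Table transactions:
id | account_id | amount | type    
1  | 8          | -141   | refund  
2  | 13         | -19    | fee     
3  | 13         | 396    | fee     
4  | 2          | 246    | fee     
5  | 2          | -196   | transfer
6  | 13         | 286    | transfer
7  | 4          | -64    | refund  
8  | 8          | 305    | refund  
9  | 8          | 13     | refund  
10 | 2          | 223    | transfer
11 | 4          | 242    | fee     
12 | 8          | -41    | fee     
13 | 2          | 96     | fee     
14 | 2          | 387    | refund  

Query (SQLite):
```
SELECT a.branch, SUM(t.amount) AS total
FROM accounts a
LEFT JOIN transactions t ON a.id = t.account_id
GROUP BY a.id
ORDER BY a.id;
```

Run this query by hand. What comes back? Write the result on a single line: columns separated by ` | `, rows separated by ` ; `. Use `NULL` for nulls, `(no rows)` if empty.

LEFT JOIN keeps every accounts row; unmatched ones get NULL for transactions columns.
Group by accounts.id and compute SUM(t.amount). SUM over an all-NULL group is NULL.
  2: ids {4, 5, 10, 13, 14} → SUM(t.amount)=756
  4: ids {7, 11} → SUM(t.amount)=178
  8: ids {1, 8, 9, 12} → SUM(t.amount)=136
  13: ids {2, 3, 6} → SUM(t.amount)=663

Reno | 756 ; Edinburgh | 178 ; Geneva | 136 ; Reno | 663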